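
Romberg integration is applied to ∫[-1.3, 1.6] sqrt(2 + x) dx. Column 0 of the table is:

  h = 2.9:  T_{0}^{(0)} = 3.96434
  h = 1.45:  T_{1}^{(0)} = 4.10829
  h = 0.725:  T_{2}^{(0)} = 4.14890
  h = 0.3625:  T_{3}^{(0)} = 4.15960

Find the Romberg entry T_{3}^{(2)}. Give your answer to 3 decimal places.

Richardson extrapolation on the trapezoidal column (denominator 4−1=3):
T_{2}^{(1)} = 4.14890 + (4.14890 − 4.10829)/3 = 4.16244
T_{3}^{(1)} = 4.15960 + (4.15960 − 4.14890)/3 = 4.16317
T_{3}^{(2)} = 4.16317 + (4.16317 − 4.16244)/15 = 4.16322

4.163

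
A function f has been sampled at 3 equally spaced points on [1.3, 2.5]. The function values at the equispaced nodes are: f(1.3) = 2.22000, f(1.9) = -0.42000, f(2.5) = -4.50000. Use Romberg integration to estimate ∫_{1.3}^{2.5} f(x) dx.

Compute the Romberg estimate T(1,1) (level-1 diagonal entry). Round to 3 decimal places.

T(0,0) (trapezoid, 1 panel, h=1.2000): -1.36800
T(1,0) (trapezoid, 2 panels, h=0.6000): -0.93600
T(1,1) = -0.93600 + (-0.93600 − (-1.36800))/3 = -0.79200

-0.792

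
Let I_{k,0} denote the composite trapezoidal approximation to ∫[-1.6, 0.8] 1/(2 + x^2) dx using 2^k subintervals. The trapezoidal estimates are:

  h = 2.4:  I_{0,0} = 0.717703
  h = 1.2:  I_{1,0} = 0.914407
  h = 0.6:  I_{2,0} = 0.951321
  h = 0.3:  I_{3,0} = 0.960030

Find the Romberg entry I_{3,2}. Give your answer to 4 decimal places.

0.9629

I_{2,1} = (4·0.951321 − 0.914407) / 3 = 0.963626
I_{3,1} = (4·0.960030 − 0.951321) / 3 = 0.962933
I_{3,2} = (16·0.962933 − 0.963626) / 15 = 0.962887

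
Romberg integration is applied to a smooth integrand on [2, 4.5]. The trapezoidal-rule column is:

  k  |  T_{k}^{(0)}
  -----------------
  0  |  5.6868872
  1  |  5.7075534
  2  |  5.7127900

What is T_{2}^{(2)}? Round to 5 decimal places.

Richardson extrapolation on the trapezoidal column (denominator 4−1=3):
T_{1}^{(1)} = 5.7075534 + (5.7075534 − 5.6868872)/3 = 5.7144421
T_{2}^{(1)} = (4·5.7127900 − 5.7075534) / 3 = 5.7145355
T_{2}^{(2)} = (16·5.7145355 − 5.7144421) / 15 = 5.7145417
(Column j=1 coincides with Simpson's rule on the same nodes.)

5.71454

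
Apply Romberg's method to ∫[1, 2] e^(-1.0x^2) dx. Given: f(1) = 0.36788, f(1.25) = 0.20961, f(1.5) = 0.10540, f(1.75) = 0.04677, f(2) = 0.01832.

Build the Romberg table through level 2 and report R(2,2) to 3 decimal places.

0.135

R(0,0) (trapezoid, 1 panel, h=1.0000): 0.19310
R(1,0) (trapezoid, 2 panels, h=0.5000): 0.14925
R(2,0) (trapezoid, 4 panels, h=0.2500): 0.13872
R(1,1) = 0.14925 + (0.14925 − 0.19310)/3 = 0.13463
R(2,1) = 0.13872 + (0.13872 − 0.14925)/3 = 0.13521
R(2,2) = 0.13521 + (0.13521 − 0.13463)/15 = 0.13525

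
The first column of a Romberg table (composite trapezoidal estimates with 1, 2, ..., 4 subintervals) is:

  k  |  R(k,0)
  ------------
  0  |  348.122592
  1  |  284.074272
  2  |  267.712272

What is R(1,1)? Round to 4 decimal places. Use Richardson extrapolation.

R(1,1) = 284.074272 + (284.074272 − 348.122592)/3 = 262.724832

262.7248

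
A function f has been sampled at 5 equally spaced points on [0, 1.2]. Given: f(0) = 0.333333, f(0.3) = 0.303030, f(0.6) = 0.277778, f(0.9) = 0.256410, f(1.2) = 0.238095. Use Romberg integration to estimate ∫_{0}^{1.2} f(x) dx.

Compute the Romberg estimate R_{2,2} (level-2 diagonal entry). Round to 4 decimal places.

R_{0,0} (trapezoid, 1 panel, h=1.2000): 0.342857
R_{1,0} (trapezoid, 2 panels, h=0.6000): 0.338095
R_{2,0} (trapezoid, 4 panels, h=0.3000): 0.336880
R_{1,1} = 0.338095 + (0.338095 − 0.342857)/3 = 0.336508
R_{2,1} = 0.336880 + (0.336880 − 0.338095)/3 = 0.336475
R_{2,2} = 0.336475 + (0.336475 − 0.336508)/15 = 0.336473

0.3365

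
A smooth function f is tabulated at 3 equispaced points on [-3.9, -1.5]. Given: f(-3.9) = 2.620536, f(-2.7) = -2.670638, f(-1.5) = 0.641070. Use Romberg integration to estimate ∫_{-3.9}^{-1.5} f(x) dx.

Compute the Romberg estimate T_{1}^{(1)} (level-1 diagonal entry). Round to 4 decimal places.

T_{0}^{(0)} (trapezoid, 1 panel, h=2.4000): 3.913927
T_{1}^{(0)} (trapezoid, 2 panels, h=1.2000): -1.247802
T_{1}^{(1)} = -1.247802 + (-1.247802 − 3.913927)/3 = -2.968378

-2.9684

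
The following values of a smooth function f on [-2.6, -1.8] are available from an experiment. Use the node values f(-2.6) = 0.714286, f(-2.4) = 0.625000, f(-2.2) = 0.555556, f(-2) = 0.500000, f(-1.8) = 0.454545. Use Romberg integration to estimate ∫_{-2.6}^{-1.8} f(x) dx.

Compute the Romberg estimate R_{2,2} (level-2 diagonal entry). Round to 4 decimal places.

0.4520

R_{0,0} (trapezoid, 1 panel, h=0.8000): 0.467532
R_{1,0} (trapezoid, 2 panels, h=0.4000): 0.455989
R_{2,0} (trapezoid, 4 panels, h=0.2000): 0.452994
R_{1,1} = 0.455989 + (0.455989 − 0.467532)/3 = 0.452141
R_{2,1} = 0.452994 + (0.452994 − 0.455989)/3 = 0.451996
R_{2,2} = 0.451996 + (0.451996 − 0.452141)/15 = 0.451986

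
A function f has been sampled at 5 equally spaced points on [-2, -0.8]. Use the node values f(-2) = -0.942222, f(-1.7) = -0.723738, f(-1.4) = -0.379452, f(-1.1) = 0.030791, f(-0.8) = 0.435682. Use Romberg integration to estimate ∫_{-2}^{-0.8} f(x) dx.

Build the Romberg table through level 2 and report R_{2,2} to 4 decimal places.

-0.4036

R_{0,0} (trapezoid, 1 panel, h=1.2000): -0.303924
R_{1,0} (trapezoid, 2 panels, h=0.6000): -0.379633
R_{2,0} (trapezoid, 4 panels, h=0.3000): -0.397701
R_{1,1} = -0.379633 + (-0.379633 − (-0.303924))/3 = -0.404869
R_{2,1} = -0.397701 + (-0.397701 − (-0.379633))/3 = -0.403724
R_{2,2} = -0.403724 + (-0.403724 − (-0.404869))/15 = -0.403648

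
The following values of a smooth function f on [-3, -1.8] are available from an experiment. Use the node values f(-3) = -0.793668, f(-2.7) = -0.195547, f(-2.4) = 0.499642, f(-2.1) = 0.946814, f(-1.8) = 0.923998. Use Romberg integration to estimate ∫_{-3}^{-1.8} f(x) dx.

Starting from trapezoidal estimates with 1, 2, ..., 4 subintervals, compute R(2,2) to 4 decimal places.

R(0,0) (trapezoid, 1 panel, h=1.2000): 0.078198
R(1,0) (trapezoid, 2 panels, h=0.6000): 0.338884
R(2,0) (trapezoid, 4 panels, h=0.3000): 0.394822
R(1,1) = 0.338884 + (0.338884 − 0.078198)/3 = 0.425779
R(2,1) = 0.394822 + (0.394822 − 0.338884)/3 = 0.413468
R(2,2) = 0.413468 + (0.413468 − 0.425779)/15 = 0.412647

0.4126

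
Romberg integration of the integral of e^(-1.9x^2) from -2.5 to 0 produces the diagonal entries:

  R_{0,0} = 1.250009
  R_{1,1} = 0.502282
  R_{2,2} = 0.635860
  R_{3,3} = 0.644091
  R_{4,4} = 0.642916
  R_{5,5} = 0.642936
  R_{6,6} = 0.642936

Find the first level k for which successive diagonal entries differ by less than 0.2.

|R_{1,1} − R_{0,0}| = 0.747727 ≥ 0.2
|R_{2,2} − R_{1,1}| = 0.133578 < 0.2

k = 2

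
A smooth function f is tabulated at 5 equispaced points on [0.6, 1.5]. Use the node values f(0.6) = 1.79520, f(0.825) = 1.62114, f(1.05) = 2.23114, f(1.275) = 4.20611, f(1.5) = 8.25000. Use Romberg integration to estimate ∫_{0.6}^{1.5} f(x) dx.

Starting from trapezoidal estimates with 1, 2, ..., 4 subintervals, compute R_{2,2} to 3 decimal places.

2.836

R_{0,0} (trapezoid, 1 panel, h=0.9000): 4.52034
R_{1,0} (trapezoid, 2 panels, h=0.4500): 3.26418
R_{2,0} (trapezoid, 4 panels, h=0.2250): 2.94322
R_{1,1} = 3.26418 + (3.26418 − 4.52034)/3 = 2.84546
R_{2,1} = 2.94322 + (2.94322 − 3.26418)/3 = 2.83623
R_{2,2} = 2.83623 + (2.83623 − 2.84546)/15 = 2.83561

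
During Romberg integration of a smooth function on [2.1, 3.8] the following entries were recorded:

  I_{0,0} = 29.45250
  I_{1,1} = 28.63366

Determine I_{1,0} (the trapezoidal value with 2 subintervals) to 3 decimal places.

28.838

From I_{1,1} = (4·I_{1,0} − I_{0,0})/3, solve for I_{1,0}:
4·I_{1,0} = 3·28.63366 + 29.45250 = 115.35348
I_{1,0} = 28.83837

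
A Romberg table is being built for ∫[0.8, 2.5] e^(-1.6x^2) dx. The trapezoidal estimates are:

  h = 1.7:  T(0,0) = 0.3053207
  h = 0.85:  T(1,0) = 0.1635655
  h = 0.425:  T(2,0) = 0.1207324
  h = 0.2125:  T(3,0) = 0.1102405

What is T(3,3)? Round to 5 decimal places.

T(1,1) = (4·0.1635655 − 0.3053207) / 3 = 0.1163138
T(2,1) = 0.1207324 + (0.1207324 − 0.1635655)/3 = 0.1064547
T(3,1) = 0.1102405 + (0.1102405 − 0.1207324)/3 = 0.1067432
T(2,2) = 0.1064547 + (0.1064547 − 0.1163138)/15 = 0.1057974
T(3,2) = 0.1067432 + (0.1067432 − 0.1064547)/15 = 0.1067624
T(3,3) = 0.1067624 + (0.1067624 − 0.1057974)/63 = 0.1067777
(Column j=1 coincides with Simpson's rule on the same nodes.)

0.10678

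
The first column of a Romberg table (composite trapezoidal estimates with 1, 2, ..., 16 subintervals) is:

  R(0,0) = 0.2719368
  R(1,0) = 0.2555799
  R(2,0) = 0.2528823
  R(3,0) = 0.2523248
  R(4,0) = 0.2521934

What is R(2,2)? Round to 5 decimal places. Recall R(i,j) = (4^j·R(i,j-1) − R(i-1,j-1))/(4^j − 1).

0.25211

Richardson extrapolation on the trapezoidal column (denominator 4−1=3):
R(1,1) = (4·0.2555799 − 0.2719368) / 3 = 0.2501276
R(2,1) = (4·0.2528823 − 0.2555799) / 3 = 0.2519831
R(2,2) = 0.2519831 + (0.2519831 − 0.2501276)/15 = 0.2521068
(Column j=1 coincides with Simpson's rule on the same nodes.)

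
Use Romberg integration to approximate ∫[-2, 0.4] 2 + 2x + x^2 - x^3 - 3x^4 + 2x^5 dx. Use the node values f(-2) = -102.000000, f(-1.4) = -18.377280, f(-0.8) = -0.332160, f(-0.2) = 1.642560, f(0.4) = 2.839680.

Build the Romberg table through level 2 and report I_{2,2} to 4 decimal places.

-32.8965

I_{0,0} (trapezoid, 1 panel, h=2.4000): -118.992384
I_{1,0} (trapezoid, 2 panels, h=1.2000): -59.894784
I_{2,0} (trapezoid, 4 panels, h=0.6000): -39.988224
I_{1,1} = -59.894784 + (-59.894784 − (-118.992384))/3 = -40.195584
I_{2,1} = -39.988224 + (-39.988224 − (-59.894784))/3 = -33.352704
I_{2,2} = -33.352704 + (-33.352704 − (-40.195584))/15 = -32.896512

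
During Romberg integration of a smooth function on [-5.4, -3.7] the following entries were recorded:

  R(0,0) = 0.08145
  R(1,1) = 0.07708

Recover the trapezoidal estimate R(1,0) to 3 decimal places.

From R(1,1) = (4·R(1,0) − R(0,0))/3, solve for R(1,0):
4·R(1,0) = 3·0.07708 + 0.08145 = 0.31269
R(1,0) = 0.07817

0.078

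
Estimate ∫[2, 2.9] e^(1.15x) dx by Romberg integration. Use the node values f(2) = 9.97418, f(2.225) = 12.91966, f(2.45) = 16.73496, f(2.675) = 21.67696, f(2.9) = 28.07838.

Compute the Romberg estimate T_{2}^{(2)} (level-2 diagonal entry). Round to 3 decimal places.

15.743

T_{0}^{(0)} (trapezoid, 1 panel, h=0.9000): 17.12365
T_{1}^{(0)} (trapezoid, 2 panels, h=0.4500): 16.09256
T_{2}^{(0)} (trapezoid, 4 panels, h=0.2250): 15.83052
T_{1}^{(1)} = 16.09256 + (16.09256 − 17.12365)/3 = 15.74886
T_{2}^{(1)} = 15.83052 + (15.83052 − 16.09256)/3 = 15.74317
T_{2}^{(2)} = 15.74317 + (15.74317 − 15.74886)/15 = 15.74279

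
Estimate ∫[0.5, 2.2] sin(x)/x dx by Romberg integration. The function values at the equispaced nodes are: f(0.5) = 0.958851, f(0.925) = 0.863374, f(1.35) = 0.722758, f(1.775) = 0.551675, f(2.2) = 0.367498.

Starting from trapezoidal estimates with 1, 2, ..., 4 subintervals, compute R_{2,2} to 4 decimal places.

R_{0,0} (trapezoid, 1 panel, h=1.7000): 1.127397
R_{1,0} (trapezoid, 2 panels, h=0.8500): 1.178043
R_{2,0} (trapezoid, 4 panels, h=0.4250): 1.190417
R_{1,1} = 1.178043 + (1.178043 − 1.127397)/3 = 1.194925
R_{2,1} = 1.190417 + (1.190417 − 1.178043)/3 = 1.194542
R_{2,2} = 1.194542 + (1.194542 − 1.194925)/15 = 1.194516

1.1945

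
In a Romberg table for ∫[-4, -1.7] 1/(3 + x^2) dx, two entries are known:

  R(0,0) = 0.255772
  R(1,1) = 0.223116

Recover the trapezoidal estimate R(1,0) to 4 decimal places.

0.2313

From R(1,1) = (4·R(1,0) − R(0,0))/3, solve for R(1,0):
4·R(1,0) = 3·0.223116 + 0.255772 = 0.925120
R(1,0) = 0.231280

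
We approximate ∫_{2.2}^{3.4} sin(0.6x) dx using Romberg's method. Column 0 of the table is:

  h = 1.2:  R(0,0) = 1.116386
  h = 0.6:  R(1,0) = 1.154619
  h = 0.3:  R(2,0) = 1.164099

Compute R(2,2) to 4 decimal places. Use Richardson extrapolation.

1.1673

R(1,1) = (4·1.154619 − 1.116386) / 3 = 1.167363
R(2,1) = 1.164099 + (1.164099 − 1.154619)/3 = 1.167259
R(2,2) = (16·1.167259 − 1.167363) / 15 = 1.167252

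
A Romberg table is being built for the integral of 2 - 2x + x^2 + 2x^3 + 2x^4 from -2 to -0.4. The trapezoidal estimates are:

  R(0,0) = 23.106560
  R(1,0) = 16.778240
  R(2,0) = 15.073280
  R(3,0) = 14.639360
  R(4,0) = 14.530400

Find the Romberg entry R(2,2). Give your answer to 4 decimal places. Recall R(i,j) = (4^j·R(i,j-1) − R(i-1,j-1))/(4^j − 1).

Richardson extrapolation on the trapezoidal column (denominator 4−1=3):
R(1,1) = (4·16.778240 − 23.106560) / 3 = 14.668800
R(2,1) = 15.073280 + (15.073280 − 16.778240)/3 = 14.504960
R(2,2) = 14.504960 + (14.504960 − 14.668800)/15 = 14.494037

14.4940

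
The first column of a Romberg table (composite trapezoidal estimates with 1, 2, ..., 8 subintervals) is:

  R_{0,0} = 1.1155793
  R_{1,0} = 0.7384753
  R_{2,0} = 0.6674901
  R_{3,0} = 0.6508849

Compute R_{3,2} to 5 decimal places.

Richardson extrapolation on the trapezoidal column (denominator 4−1=3):
R_{2,1} = (4·0.6674901 − 0.7384753) / 3 = 0.6438284
R_{3,1} = 0.6508849 + (0.6508849 − 0.6674901)/3 = 0.6453498
R_{3,2} = 0.6453498 + (0.6453498 − 0.6438284)/15 = 0.6454512

0.64545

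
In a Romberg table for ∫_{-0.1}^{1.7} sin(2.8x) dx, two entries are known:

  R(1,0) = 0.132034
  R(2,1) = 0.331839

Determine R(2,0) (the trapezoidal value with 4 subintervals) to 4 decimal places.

0.2819

From R(2,1) = (4·R(2,0) − R(1,0))/3, solve for R(2,0):
4·R(2,0) = 3·0.331839 + 0.132034 = 1.127551
R(2,0) = 0.281888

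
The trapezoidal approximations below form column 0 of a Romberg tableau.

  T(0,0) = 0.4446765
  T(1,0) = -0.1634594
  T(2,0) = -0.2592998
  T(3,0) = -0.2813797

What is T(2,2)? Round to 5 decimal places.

-0.28625

T(1,1) = (4·(-0.1634594) − 0.4446765) / 3 = -0.3661714
T(2,1) = (4·(-0.2592998) − (-0.1634594)) / 3 = -0.2912466
T(2,2) = (16·(-0.2912466) − (-0.3661714)) / 15 = -0.2862516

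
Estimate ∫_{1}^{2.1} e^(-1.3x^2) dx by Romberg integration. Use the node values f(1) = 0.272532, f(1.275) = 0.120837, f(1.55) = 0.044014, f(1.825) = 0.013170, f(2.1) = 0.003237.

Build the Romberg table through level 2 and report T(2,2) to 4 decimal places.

T(0,0) (trapezoid, 1 panel, h=1.1000): 0.151673
T(1,0) (trapezoid, 2 panels, h=0.5500): 0.100044
T(2,0) (trapezoid, 4 panels, h=0.2750): 0.086874
T(1,1) = 0.100044 + (0.100044 − 0.151673)/3 = 0.082834
T(2,1) = 0.086874 + (0.086874 − 0.100044)/3 = 0.082484
T(2,2) = 0.082484 + (0.082484 − 0.082834)/15 = 0.082461

0.0825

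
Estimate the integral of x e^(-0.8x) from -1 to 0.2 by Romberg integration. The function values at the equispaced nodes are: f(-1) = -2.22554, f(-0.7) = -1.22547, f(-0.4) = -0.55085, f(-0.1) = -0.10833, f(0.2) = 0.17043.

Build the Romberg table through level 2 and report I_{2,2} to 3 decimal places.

-0.849

I_{0,0} (trapezoid, 1 panel, h=1.2000): -1.23307
I_{1,0} (trapezoid, 2 panels, h=0.6000): -0.94704
I_{2,0} (trapezoid, 4 panels, h=0.3000): -0.87366
I_{1,1} = -0.94704 + (-0.94704 − (-1.23307))/3 = -0.85170
I_{2,1} = -0.87366 + (-0.87366 − (-0.94704))/3 = -0.84920
I_{2,2} = -0.84920 + (-0.84920 − (-0.85170))/15 = -0.84903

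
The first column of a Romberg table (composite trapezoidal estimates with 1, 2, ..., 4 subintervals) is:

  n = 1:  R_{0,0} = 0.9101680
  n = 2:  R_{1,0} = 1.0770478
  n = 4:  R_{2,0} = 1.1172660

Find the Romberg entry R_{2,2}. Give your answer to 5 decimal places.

R_{1,1} = (4·1.0770478 − 0.9101680) / 3 = 1.1326744
R_{2,1} = (4·1.1172660 − 1.0770478) / 3 = 1.1306721
R_{2,2} = (16·1.1306721 − 1.1326744) / 15 = 1.1305386

1.13054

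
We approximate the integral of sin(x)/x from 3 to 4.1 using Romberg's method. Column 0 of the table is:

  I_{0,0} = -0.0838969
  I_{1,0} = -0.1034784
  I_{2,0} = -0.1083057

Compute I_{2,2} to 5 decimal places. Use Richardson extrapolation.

-0.10991

Richardson extrapolation on the trapezoidal column (denominator 4−1=3):
I_{1,1} = (4·(-0.1034784) − (-0.0838969)) / 3 = -0.1100056
I_{2,1} = -0.1083057 + (-0.1083057 − (-0.1034784))/3 = -0.1099148
I_{2,2} = (16·(-0.1099148) − (-0.1100056)) / 15 = -0.1099087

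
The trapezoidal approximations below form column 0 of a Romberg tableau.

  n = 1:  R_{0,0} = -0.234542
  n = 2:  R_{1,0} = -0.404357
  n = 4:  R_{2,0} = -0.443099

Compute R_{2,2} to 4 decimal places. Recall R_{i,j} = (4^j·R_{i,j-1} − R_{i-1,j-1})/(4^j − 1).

Richardson extrapolation on the trapezoidal column (denominator 4−1=3):
R_{1,1} = (4·(-0.404357) − (-0.234542)) / 3 = -0.460962
R_{2,1} = -0.443099 + (-0.443099 − (-0.404357))/3 = -0.456013
R_{2,2} = (16·(-0.456013) − (-0.460962)) / 15 = -0.455683

-0.4557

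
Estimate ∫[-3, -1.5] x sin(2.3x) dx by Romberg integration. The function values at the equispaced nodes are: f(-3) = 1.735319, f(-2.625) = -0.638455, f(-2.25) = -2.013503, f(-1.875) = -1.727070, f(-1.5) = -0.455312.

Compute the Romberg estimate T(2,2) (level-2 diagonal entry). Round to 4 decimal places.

-1.5150

T(0,0) (trapezoid, 1 panel, h=1.5000): 0.960005
T(1,0) (trapezoid, 2 panels, h=0.7500): -1.030125
T(2,0) (trapezoid, 4 panels, h=0.3750): -1.402134
T(1,1) = -1.030125 + (-1.030125 − 0.960005)/3 = -1.693502
T(2,1) = -1.402134 + (-1.402134 − (-1.030125))/3 = -1.526137
T(2,2) = -1.526137 + (-1.526137 − (-1.693502))/15 = -1.514979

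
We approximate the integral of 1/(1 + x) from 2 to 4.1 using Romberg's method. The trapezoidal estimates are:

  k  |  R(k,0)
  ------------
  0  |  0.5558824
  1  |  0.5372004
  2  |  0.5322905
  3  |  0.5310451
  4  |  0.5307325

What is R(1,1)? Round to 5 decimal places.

Richardson extrapolation on the trapezoidal column (denominator 4−1=3):
R(1,1) = (4·0.5372004 − 0.5558824) / 3 = 0.5309731
(Column j=1 coincides with Simpson's rule on the same nodes.)

0.53097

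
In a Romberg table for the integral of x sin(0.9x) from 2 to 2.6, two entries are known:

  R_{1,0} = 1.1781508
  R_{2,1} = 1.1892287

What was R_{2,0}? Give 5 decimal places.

From R_{2,1} = (4·R_{2,0} − R_{1,0})/3, solve for R_{2,0}:
4·R_{2,0} = 3·1.1892287 + 1.1781508 = 4.7458369
R_{2,0} = 1.1864592

1.18646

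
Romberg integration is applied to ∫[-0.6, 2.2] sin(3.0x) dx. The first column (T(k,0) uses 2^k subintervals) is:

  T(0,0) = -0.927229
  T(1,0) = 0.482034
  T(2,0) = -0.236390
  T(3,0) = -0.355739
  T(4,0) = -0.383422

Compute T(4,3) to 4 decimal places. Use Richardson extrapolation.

T(2,1) = -0.236390 + (-0.236390 − 0.482034)/3 = -0.475865
T(3,1) = (4·(-0.355739) − (-0.236390)) / 3 = -0.395522
T(4,1) = -0.383422 + (-0.383422 − (-0.355739))/3 = -0.392650
T(3,2) = (16·(-0.395522) − (-0.475865)) / 15 = -0.390166
T(4,2) = -0.392650 + (-0.392650 − (-0.395522))/15 = -0.392459
T(4,3) = (64·(-0.392459) − (-0.390166)) / 63 = -0.392495
(Column j=1 coincides with Simpson's rule on the same nodes.)

-0.3925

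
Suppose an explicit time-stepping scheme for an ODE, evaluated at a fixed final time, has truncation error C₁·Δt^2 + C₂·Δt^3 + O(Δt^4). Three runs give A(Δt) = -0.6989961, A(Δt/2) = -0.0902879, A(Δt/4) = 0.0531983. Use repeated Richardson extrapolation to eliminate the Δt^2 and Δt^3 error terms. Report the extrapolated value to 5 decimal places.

0.09937

First eliminate the Δt^2 term (factor 2^2 = 4):
  B₁ = (4·(-0.0902879) − (-0.6989961))/3 = 0.1126148
  B₂ = (4·0.0531983 − (-0.0902879))/3 = 0.1010270
Then eliminate the Δt^3 term (factor 2^3 = 8):
  (8·0.1010270 − 0.1126148)/7 = 0.0993716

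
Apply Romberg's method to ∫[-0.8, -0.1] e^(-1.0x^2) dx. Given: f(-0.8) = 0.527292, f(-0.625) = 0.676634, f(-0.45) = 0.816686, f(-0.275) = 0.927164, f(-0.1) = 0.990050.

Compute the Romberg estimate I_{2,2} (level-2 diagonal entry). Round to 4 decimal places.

I_{0,0} (trapezoid, 1 panel, h=0.7000): 0.531070
I_{1,0} (trapezoid, 2 panels, h=0.3500): 0.551375
I_{2,0} (trapezoid, 4 panels, h=0.1750): 0.556352
I_{1,1} = 0.551375 + (0.551375 − 0.531070)/3 = 0.558143
I_{2,1} = 0.556352 + (0.556352 − 0.551375)/3 = 0.558011
I_{2,2} = 0.558011 + (0.558011 − 0.558143)/15 = 0.558002

0.5580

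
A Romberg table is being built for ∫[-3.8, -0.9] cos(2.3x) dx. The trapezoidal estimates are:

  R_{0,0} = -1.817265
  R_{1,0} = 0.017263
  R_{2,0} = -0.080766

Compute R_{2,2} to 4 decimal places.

-0.1629

Richardson extrapolation on the trapezoidal column (denominator 4−1=3):
R_{1,1} = (4·0.017263 − (-1.817265)) / 3 = 0.628772
R_{2,1} = (4·(-0.080766) − 0.017263) / 3 = -0.113442
R_{2,2} = -0.113442 + (-0.113442 − 0.628772)/15 = -0.162923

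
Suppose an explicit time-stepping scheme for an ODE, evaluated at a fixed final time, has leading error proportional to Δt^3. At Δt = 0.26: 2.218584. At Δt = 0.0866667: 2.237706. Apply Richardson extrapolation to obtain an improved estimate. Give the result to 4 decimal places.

The leading error scales as Δt^3; refining by a factor of 3 reduces it by 3^3 = 27.
Extrapolated value = (27·A(Δt/3) − A(Δt)) / (27 − 1)
= (27·2.237706 − 2.218584) / 26
= 58.199478 / 26 = 2.238441

2.2384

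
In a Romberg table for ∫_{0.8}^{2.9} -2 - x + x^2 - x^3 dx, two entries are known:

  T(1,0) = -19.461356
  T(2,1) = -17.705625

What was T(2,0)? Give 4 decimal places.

-18.1446

From T(2,1) = (4·T(2,0) − T(1,0))/3, solve for T(2,0):
4·T(2,0) = 3·(-17.705625) + (-19.461356) = -72.578231
T(2,0) = -18.144558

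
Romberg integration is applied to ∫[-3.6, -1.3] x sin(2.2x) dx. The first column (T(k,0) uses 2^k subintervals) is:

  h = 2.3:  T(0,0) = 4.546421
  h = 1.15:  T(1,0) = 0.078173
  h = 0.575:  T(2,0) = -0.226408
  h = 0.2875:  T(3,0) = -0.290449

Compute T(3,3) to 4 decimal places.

Richardson extrapolation on the trapezoidal column (denominator 4−1=3):
T(1,1) = 0.078173 + (0.078173 − 4.546421)/3 = -1.411243
T(2,1) = (4·(-0.226408) − 0.078173) / 3 = -0.327935
T(3,1) = -0.290449 + (-0.290449 − (-0.226408))/3 = -0.311796
T(2,2) = -0.327935 + (-0.327935 − (-1.411243))/15 = -0.255714
T(3,2) = -0.311796 + (-0.311796 − (-0.327935))/15 = -0.310720
T(3,3) = (64·(-0.310720) − (-0.255714)) / 63 = -0.311593

-0.3116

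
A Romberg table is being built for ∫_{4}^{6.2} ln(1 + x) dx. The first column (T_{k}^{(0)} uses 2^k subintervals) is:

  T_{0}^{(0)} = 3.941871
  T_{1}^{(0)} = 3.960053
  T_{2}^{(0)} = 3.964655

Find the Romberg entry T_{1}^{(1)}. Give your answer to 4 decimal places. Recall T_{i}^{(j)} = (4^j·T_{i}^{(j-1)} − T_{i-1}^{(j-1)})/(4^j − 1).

Richardson extrapolation on the trapezoidal column (denominator 4−1=3):
T_{1}^{(1)} = (4·3.960053 − 3.941871) / 3 = 3.966114

3.9661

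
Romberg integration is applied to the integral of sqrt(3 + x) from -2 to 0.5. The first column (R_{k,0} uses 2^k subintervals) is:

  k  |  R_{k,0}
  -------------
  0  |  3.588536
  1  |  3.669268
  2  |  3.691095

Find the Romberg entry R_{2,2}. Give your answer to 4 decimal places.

3.6985

R_{1,1} = (4·3.669268 − 3.588536) / 3 = 3.696179
R_{2,1} = 3.691095 + (3.691095 − 3.669268)/3 = 3.698371
R_{2,2} = (16·3.698371 − 3.696179) / 15 = 3.698517
(Column j=1 coincides with Simpson's rule on the same nodes.)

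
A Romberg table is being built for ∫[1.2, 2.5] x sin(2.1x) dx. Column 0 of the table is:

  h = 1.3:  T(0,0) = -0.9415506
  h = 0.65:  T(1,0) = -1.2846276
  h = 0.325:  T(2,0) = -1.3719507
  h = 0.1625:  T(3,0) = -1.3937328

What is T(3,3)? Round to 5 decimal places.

-1.40099

T(1,1) = (4·(-1.2846276) − (-0.9415506)) / 3 = -1.3989866
T(2,1) = -1.3719507 + (-1.3719507 − (-1.2846276))/3 = -1.4010584
T(3,1) = -1.3937328 + (-1.3937328 − (-1.3719507))/3 = -1.4009935
T(2,2) = -1.4010584 + (-1.4010584 − (-1.3989866))/15 = -1.4011965
T(3,2) = -1.4009935 + (-1.4009935 − (-1.4010584))/15 = -1.4009892
T(3,3) = (64·(-1.4009892) − (-1.4011965)) / 63 = -1.4009859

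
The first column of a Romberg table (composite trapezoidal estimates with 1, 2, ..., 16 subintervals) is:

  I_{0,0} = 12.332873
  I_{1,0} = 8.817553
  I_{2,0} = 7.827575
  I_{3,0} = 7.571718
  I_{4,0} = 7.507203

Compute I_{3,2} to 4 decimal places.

Richardson extrapolation on the trapezoidal column (denominator 4−1=3):
I_{2,1} = (4·7.827575 − 8.817553) / 3 = 7.497582
I_{3,1} = 7.571718 + (7.571718 − 7.827575)/3 = 7.486432
I_{3,2} = (16·7.486432 − 7.497582) / 15 = 7.485689

7.4857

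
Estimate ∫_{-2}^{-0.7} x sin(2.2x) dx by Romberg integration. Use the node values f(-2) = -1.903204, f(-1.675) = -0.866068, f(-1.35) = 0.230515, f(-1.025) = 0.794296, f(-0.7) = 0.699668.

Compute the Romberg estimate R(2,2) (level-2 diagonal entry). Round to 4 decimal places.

R(0,0) (trapezoid, 1 panel, h=1.3000): -0.782298
R(1,0) (trapezoid, 2 panels, h=0.6500): -0.241314
R(2,0) (trapezoid, 4 panels, h=0.3250): -0.143983
R(1,1) = -0.241314 + (-0.241314 − (-0.782298))/3 = -0.060986
R(2,1) = -0.143983 + (-0.143983 − (-0.241314))/3 = -0.111539
R(2,2) = -0.111539 + (-0.111539 − (-0.060986))/15 = -0.114909

-0.1149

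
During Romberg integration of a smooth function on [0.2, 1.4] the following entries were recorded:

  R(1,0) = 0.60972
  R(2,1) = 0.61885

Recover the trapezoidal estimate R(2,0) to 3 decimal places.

0.617

From R(2,1) = (4·R(2,0) − R(1,0))/3, solve for R(2,0):
4·R(2,0) = 3·0.61885 + 0.60972 = 2.46627
R(2,0) = 0.61657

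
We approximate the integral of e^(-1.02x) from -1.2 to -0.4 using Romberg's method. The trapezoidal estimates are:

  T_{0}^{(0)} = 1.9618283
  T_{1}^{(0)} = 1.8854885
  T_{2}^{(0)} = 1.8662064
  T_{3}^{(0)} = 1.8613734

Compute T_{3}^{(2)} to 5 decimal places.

1.85976

T_{2}^{(1)} = (4·1.8662064 − 1.8854885) / 3 = 1.8597790
T_{3}^{(1)} = (4·1.8613734 − 1.8662064) / 3 = 1.8597624
T_{3}^{(2)} = 1.8597624 + (1.8597624 − 1.8597790)/15 = 1.8597613
(Column j=1 coincides with Simpson's rule on the same nodes.)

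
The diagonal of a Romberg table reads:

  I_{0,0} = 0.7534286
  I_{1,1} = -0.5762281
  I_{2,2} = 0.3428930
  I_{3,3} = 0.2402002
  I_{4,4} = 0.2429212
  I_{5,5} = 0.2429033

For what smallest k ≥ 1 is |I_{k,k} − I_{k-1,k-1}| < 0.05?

|I_{1,1} − I_{0,0}| = 1.3296567 ≥ 0.05
|I_{2,2} − I_{1,1}| = 0.9191211 ≥ 0.05
|I_{3,3} − I_{2,2}| = 0.1026928 ≥ 0.05
|I_{4,4} − I_{3,3}| = 0.0027210 < 0.05

k = 4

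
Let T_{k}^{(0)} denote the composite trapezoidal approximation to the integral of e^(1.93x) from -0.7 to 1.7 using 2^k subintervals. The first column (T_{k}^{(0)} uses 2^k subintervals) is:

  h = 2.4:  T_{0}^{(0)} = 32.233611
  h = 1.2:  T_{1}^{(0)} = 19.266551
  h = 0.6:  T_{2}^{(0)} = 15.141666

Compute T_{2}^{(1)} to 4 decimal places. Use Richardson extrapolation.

Richardson extrapolation on the trapezoidal column (denominator 4−1=3):
T_{2}^{(1)} = 15.141666 + (15.141666 − 19.266551)/3 = 13.766704
(Column j=1 coincides with Simpson's rule on the same nodes.)

13.7667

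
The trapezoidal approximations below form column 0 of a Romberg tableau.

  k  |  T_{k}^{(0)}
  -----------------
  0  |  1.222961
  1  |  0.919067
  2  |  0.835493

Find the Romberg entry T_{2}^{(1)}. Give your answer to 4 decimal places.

0.8076

Richardson extrapolation on the trapezoidal column (denominator 4−1=3):
T_{2}^{(1)} = (4·0.835493 − 0.919067) / 3 = 0.807635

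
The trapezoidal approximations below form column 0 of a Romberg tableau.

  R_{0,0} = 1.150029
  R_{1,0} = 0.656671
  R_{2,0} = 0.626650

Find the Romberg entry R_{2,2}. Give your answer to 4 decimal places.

0.6249

Richardson extrapolation on the trapezoidal column (denominator 4−1=3):
R_{1,1} = 0.656671 + (0.656671 − 1.150029)/3 = 0.492218
R_{2,1} = 0.626650 + (0.626650 − 0.656671)/3 = 0.616643
R_{2,2} = 0.616643 + (0.616643 − 0.492218)/15 = 0.624938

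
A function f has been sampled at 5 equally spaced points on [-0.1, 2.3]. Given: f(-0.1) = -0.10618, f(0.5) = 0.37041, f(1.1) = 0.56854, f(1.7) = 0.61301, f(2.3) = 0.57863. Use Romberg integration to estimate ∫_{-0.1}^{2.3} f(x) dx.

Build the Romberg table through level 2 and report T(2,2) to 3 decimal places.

1.109

T(0,0) (trapezoid, 1 panel, h=2.4000): 0.56694
T(1,0) (trapezoid, 2 panels, h=1.2000): 0.96572
T(2,0) (trapezoid, 4 panels, h=0.6000): 1.07291
T(1,1) = 0.96572 + (0.96572 − 0.56694)/3 = 1.09865
T(2,1) = 1.07291 + (1.07291 − 0.96572)/3 = 1.10864
T(2,2) = 1.10864 + (1.10864 − 1.09865)/15 = 1.10931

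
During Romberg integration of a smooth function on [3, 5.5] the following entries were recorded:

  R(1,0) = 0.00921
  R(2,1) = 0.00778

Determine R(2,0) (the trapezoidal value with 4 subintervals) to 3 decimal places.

0.008

From R(2,1) = (4·R(2,0) − R(1,0))/3, solve for R(2,0):
4·R(2,0) = 3·0.00778 + 0.00921 = 0.03255
R(2,0) = 0.00814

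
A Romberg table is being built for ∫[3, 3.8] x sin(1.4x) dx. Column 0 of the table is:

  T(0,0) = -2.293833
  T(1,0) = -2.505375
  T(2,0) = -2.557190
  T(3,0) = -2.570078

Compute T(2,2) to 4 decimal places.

-2.5744

T(1,1) = -2.505375 + (-2.505375 − (-2.293833))/3 = -2.575889
T(2,1) = (4·(-2.557190) − (-2.505375)) / 3 = -2.574462
T(2,2) = (16·(-2.574462) − (-2.575889)) / 15 = -2.574367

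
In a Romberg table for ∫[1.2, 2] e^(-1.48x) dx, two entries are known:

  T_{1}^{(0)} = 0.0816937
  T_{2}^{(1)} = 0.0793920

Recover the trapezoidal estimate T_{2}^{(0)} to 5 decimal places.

0.07997

From T_{2}^{(1)} = (4·T_{2}^{(0)} − T_{1}^{(0)})/3, solve for T_{2}^{(0)}:
4·T_{2}^{(0)} = 3·0.0793920 + 0.0816937 = 0.3198697
T_{2}^{(0)} = 0.0799674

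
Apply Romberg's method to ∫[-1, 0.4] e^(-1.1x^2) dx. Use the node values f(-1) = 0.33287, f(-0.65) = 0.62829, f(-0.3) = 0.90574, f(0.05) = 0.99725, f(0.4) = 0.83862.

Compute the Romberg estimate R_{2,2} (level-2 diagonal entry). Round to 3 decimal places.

1.106

R_{0,0} (trapezoid, 1 panel, h=1.4000): 0.82004
R_{1,0} (trapezoid, 2 panels, h=0.7000): 1.04404
R_{2,0} (trapezoid, 4 panels, h=0.3500): 1.09096
R_{1,1} = 1.04404 + (1.04404 − 0.82004)/3 = 1.11871
R_{2,1} = 1.09096 + (1.09096 − 1.04404)/3 = 1.10660
R_{2,2} = 1.10660 + (1.10660 − 1.11871)/15 = 1.10579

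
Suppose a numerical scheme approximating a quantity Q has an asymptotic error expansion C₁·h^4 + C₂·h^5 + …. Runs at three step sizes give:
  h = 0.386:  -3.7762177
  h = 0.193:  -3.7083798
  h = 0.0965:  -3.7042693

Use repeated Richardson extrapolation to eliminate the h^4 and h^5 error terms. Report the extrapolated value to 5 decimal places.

-3.70400

First eliminate the h^4 term (factor 2^4 = 16):
  B₁ = (16·(-3.7083798) − (-3.7762177))/15 = -3.7038573
  B₂ = (16·(-3.7042693) − (-3.7083798))/15 = -3.7039953
Then eliminate the h^5 term (factor 2^5 = 32):
  (32·(-3.7039953) − (-3.7038573))/31 = -3.7039998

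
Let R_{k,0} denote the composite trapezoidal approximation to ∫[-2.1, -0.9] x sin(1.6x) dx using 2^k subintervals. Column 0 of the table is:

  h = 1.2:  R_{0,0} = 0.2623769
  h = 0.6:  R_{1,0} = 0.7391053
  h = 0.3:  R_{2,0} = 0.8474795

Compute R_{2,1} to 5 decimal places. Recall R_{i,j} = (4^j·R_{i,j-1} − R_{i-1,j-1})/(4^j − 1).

0.88360

R_{2,1} = 0.8474795 + (0.8474795 − 0.7391053)/3 = 0.8836042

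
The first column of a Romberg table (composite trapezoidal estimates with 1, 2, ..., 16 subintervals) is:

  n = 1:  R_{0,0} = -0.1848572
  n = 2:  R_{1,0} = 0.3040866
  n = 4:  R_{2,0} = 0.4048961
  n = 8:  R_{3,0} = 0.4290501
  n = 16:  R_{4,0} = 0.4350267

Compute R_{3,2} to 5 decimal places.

Richardson extrapolation on the trapezoidal column (denominator 4−1=3):
R_{2,1} = (4·0.4048961 − 0.3040866) / 3 = 0.4384993
R_{3,1} = (4·0.4290501 − 0.4048961) / 3 = 0.4371014
R_{3,2} = (16·0.4371014 − 0.4384993) / 15 = 0.4370082

0.43701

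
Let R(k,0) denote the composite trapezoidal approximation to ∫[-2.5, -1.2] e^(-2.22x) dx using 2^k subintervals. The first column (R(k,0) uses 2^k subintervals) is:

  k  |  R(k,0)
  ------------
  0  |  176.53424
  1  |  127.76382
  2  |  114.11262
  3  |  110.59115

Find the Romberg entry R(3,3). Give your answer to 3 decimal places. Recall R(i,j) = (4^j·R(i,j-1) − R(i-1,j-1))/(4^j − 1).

109.407

R(1,1) = 127.76382 + (127.76382 − 176.53424)/3 = 111.50701
R(2,1) = 114.11262 + (114.11262 − 127.76382)/3 = 109.56222
R(3,1) = 110.59115 + (110.59115 − 114.11262)/3 = 109.41733
R(2,2) = 109.56222 + (109.56222 − 111.50701)/15 = 109.43257
R(3,2) = (16·109.41733 − 109.56222) / 15 = 109.40767
R(3,3) = (64·109.40767 − 109.43257) / 63 = 109.40727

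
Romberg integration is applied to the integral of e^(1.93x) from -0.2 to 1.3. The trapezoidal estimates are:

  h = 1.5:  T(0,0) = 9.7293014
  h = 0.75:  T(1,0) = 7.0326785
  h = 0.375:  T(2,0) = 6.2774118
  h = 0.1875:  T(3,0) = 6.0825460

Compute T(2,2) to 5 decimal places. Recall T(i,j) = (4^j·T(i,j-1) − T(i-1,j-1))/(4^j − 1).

6.01845

T(1,1) = 7.0326785 + (7.0326785 − 9.7293014)/3 = 6.1338042
T(2,1) = 6.2774118 + (6.2774118 − 7.0326785)/3 = 6.0256562
T(2,2) = 6.0256562 + (6.0256562 − 6.1338042)/15 = 6.0184463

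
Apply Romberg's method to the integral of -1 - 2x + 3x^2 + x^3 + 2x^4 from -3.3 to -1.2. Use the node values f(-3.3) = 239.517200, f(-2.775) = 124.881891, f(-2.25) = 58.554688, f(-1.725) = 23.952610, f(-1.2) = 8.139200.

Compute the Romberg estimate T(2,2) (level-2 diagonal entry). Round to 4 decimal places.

T(0,0) (trapezoid, 1 panel, h=2.1000): 260.039220
T(1,0) (trapezoid, 2 panels, h=1.0500): 191.502032
T(2,0) (trapezoid, 4 panels, h=0.5250): 173.889129
T(1,1) = 191.502032 + (191.502032 − 260.039220)/3 = 168.656303
T(2,1) = 173.889129 + (173.889129 − 191.502032)/3 = 168.018161
T(2,2) = 168.018161 + (168.018161 − 168.656303)/15 = 167.975618

167.9756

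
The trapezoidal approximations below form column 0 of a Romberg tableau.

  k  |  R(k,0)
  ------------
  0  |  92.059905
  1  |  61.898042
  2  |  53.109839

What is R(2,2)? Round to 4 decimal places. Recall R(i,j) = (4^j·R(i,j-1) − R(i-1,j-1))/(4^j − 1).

50.0695

Richardson extrapolation on the trapezoidal column (denominator 4−1=3):
R(1,1) = (4·61.898042 − 92.059905) / 3 = 51.844088
R(2,1) = (4·53.109839 − 61.898042) / 3 = 50.180438
R(2,2) = (16·50.180438 − 51.844088) / 15 = 50.069528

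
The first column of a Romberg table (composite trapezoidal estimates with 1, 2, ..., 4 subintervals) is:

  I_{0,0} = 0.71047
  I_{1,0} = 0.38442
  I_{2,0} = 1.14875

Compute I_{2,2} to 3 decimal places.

1.479

Richardson extrapolation on the trapezoidal column (denominator 4−1=3):
I_{1,1} = 0.38442 + (0.38442 − 0.71047)/3 = 0.27574
I_{2,1} = 1.14875 + (1.14875 − 0.38442)/3 = 1.40353
I_{2,2} = 1.40353 + (1.40353 − 0.27574)/15 = 1.47872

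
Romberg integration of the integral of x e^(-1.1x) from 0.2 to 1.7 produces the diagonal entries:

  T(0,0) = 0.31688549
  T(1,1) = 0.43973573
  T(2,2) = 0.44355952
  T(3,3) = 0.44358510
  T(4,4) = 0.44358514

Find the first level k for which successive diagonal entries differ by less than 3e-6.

k = 4

|T(1,1) − T(0,0)| = 0.12285024 ≥ 3e-6
|T(2,2) − T(1,1)| = 0.00382379 ≥ 3e-6
|T(3,3) − T(2,2)| = 0.00002558 ≥ 3e-6
|T(4,4) − T(3,3)| = 0.00000004 < 3e-6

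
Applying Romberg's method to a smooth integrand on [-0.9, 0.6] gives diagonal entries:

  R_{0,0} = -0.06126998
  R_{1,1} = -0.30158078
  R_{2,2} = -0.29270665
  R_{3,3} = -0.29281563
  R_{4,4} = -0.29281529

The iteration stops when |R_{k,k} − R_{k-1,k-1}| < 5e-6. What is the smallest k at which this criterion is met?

k = 4

|R_{1,1} − R_{0,0}| = 0.24031080 ≥ 5e-6
|R_{2,2} − R_{1,1}| = 0.00887413 ≥ 5e-6
|R_{3,3} − R_{2,2}| = 0.00010898 ≥ 5e-6
|R_{4,4} − R_{3,3}| = 0.00000034 < 5e-6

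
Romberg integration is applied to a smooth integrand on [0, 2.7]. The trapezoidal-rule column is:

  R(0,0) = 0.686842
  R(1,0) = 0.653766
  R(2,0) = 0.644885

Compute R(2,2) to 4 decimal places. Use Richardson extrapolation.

Richardson extrapolation on the trapezoidal column (denominator 4−1=3):
R(1,1) = 0.653766 + (0.653766 − 0.686842)/3 = 0.642741
R(2,1) = 0.644885 + (0.644885 − 0.653766)/3 = 0.641925
R(2,2) = 0.641925 + (0.641925 − 0.642741)/15 = 0.641871
(Column j=1 coincides with Simpson's rule on the same nodes.)

0.6419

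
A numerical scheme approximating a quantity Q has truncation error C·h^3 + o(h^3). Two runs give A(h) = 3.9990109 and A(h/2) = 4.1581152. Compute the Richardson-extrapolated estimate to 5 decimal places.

4.18084

The leading error scales as h^3; refining by a factor of 2 reduces it by 2^3 = 8.
Extrapolated value = (8·A(h/2) − A(h)) / (8 − 1)
= (8·4.1581152 − 3.9990109) / 7
= 29.2659107 / 7 = 4.1808444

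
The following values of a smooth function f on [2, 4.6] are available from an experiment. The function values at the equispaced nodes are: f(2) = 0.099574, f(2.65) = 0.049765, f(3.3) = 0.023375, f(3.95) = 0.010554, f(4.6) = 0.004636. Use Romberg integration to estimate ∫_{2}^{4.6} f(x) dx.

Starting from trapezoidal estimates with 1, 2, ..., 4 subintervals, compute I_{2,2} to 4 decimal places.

0.0849

I_{0,0} (trapezoid, 1 panel, h=2.6000): 0.135473
I_{1,0} (trapezoid, 2 panels, h=1.3000): 0.098124
I_{2,0} (trapezoid, 4 panels, h=0.6500): 0.088269
I_{1,1} = 0.098124 + (0.098124 − 0.135473)/3 = 0.085674
I_{2,1} = 0.088269 + (0.088269 − 0.098124)/3 = 0.084984
I_{2,2} = 0.084984 + (0.084984 − 0.085674)/15 = 0.084938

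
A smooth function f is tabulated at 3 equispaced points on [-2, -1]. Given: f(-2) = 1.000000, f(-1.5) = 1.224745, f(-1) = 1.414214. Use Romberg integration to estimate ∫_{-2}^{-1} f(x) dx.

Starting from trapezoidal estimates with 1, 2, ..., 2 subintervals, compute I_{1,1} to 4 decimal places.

1.2189

I_{0,0} (trapezoid, 1 panel, h=1.0000): 1.207107
I_{1,0} (trapezoid, 2 panels, h=0.5000): 1.215926
I_{1,1} = 1.215926 + (1.215926 − 1.207107)/3 = 1.218866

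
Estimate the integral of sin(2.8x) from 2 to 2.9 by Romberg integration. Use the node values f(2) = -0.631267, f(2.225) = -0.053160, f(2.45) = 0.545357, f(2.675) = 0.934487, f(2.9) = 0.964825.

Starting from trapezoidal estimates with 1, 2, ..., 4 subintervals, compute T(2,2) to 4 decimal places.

T(0,0) (trapezoid, 1 panel, h=0.9000): 0.150101
T(1,0) (trapezoid, 2 panels, h=0.4500): 0.320461
T(2,0) (trapezoid, 4 panels, h=0.2250): 0.358529
T(1,1) = 0.320461 + (0.320461 − 0.150101)/3 = 0.377248
T(2,1) = 0.358529 + (0.358529 − 0.320461)/3 = 0.371218
T(2,2) = 0.371218 + (0.371218 − 0.377248)/15 = 0.370816

0.3708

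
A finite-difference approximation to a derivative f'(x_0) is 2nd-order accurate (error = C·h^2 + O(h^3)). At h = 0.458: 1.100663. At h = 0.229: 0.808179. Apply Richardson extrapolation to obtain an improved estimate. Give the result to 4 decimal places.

Extrapolated value = (4·A(h/2) − A(h)) / (4 − 1)
= (4·0.808179 − 1.100663) / 3
= 2.132053 / 3 = 0.710684

0.7107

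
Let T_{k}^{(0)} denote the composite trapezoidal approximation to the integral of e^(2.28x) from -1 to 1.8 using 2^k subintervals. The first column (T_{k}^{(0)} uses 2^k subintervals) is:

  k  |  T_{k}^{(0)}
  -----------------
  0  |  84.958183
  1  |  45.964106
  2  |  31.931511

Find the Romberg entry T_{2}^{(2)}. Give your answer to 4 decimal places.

26.8732

T_{1}^{(1)} = 45.964106 + (45.964106 − 84.958183)/3 = 32.966080
T_{2}^{(1)} = (4·31.931511 − 45.964106) / 3 = 27.253979
T_{2}^{(2)} = 27.253979 + (27.253979 − 32.966080)/15 = 26.873172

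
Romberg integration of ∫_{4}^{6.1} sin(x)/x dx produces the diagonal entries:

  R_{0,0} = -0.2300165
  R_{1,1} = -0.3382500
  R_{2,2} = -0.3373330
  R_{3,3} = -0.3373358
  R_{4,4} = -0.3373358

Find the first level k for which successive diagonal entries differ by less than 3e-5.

k = 3

|R_{1,1} − R_{0,0}| = 0.1082335 ≥ 3e-5
|R_{2,2} − R_{1,1}| = 0.0009170 ≥ 3e-5
|R_{3,3} − R_{2,2}| = 0.0000028 < 3e-5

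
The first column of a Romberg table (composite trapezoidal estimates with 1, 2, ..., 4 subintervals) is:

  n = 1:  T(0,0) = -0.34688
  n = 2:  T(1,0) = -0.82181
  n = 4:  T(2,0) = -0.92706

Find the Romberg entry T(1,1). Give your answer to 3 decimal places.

-0.980

T(1,1) = -0.82181 + (-0.82181 − (-0.34688))/3 = -0.98012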